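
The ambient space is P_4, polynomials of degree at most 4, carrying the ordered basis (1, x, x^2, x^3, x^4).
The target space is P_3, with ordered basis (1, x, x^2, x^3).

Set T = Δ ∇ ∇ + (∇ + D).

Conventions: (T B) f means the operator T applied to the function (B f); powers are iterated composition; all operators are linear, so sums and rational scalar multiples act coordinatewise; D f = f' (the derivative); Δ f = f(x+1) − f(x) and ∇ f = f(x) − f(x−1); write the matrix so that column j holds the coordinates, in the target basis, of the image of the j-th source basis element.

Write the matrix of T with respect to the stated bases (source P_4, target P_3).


the matrix is [[0, 2, -1, 7, -13]; [0, 0, 4, -3, 28]; [0, 0, 0, 6, -6]; [0, 0, 0, 0, 8]] (rows listed top to bottom)

image of 1: 0
image of x: 2
image of x^2: 4x - 1
image of x^3: 6x^2 - 3x + 7
image of x^4: 8x^3 - 6x^2 + 28x - 13
each image's coordinates form column j of the matrix


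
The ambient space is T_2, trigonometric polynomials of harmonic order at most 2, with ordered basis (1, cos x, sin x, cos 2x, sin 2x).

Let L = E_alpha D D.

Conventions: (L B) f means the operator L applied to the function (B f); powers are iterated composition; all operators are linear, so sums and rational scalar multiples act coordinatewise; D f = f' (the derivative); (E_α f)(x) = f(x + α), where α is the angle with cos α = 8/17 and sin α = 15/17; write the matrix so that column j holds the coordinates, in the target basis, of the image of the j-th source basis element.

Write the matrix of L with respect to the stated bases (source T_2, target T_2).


the matrix is [[0, 0, 0, 0, 0]; [0, -8/17, -15/17, 0, 0]; [0, 15/17, -8/17, 0, 0]; [0, 0, 0, 644/289, -960/289]; [0, 0, 0, 960/289, 644/289]] (rows listed top to bottom)

image of 1: 0
image of cos x: -(8/17)cos x + (15/17)sin x
image of sin x: -(15/17)cos x - (8/17)sin x
image of cos 2x: (644/289)cos 2x + (960/289)sin 2x
image of sin 2x: -(960/289)cos 2x + (644/289)sin 2x
each image's coordinates form column j of the matrix


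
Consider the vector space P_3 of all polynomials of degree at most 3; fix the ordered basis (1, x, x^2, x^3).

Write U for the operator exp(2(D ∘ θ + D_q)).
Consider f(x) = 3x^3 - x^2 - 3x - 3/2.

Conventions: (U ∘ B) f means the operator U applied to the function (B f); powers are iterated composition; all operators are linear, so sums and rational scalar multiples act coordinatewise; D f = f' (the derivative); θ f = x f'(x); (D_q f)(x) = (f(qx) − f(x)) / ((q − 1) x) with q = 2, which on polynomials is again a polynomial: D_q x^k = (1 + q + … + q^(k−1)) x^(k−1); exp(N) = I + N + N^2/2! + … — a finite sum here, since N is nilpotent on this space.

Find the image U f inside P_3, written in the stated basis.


g(x) = 3x^3 + 95x^2 + 655x + 1709/2

order-1 term: 96x^2 - 14x - 12
order-2 term: 672x - 28
order-3 term: 896
the series for exp(2(D ∘ θ + D_q)) f terminates at order 3
exp(2(D ∘ θ + D_q)) f = 3x^3 + 95x^2 + 655x + 1709/2


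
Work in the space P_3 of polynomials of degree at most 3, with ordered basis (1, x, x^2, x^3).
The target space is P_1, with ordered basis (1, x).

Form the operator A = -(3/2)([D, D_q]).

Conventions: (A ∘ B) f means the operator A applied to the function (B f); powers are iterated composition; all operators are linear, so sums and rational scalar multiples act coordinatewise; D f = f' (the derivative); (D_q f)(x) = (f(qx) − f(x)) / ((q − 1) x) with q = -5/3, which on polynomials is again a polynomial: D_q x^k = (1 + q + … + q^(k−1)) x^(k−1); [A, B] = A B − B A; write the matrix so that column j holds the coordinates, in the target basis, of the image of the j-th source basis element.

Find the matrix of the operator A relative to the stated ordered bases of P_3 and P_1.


image of 1: 0
image of x: 0
image of x^2: 4
image of x^3: -(28/3)x
each image's coordinates form column j of the matrix

the matrix is [[0, 0, 4, 0]; [0, 0, 0, -28/3]] (rows listed top to bottom)


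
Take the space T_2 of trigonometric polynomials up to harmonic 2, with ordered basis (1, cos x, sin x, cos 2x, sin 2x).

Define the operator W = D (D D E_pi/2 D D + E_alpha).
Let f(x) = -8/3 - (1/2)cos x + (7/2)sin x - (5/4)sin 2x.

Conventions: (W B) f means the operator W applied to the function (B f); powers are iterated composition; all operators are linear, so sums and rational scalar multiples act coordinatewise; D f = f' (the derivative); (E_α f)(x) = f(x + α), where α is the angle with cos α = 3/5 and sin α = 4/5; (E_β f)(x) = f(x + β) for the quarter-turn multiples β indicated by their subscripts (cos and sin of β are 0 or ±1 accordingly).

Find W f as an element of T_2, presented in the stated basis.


D f = (7/2)cos x + (1/2)sin x - (5/2)cos 2x
D D f = (1/2)cos x - (7/2)sin x + 5sin 2x
E_pi/2 D D f = -(7/2)cos x - (1/2)sin x - 5sin 2x
D (E_pi/2 D) D f = -(1/2)cos x + (7/2)sin x - 10cos 2x
D D (E_pi/2 D) D f = (7/2)cos x + (1/2)sin x + 20sin 2x
E_alpha f = -8/3 + (5/2)cos x + (5/2)sin x - (6/5)cos 2x + (7/20)sin 2x
(D D E_pi/2 D D + E_alpha) f = -8/3 + 6cos x + 3sin x - (6/5)cos 2x + (407/20)sin 2x
D (D D E_pi/2 D D + E_alpha) f = 3cos x - 6sin x + (407/10)cos 2x + (12/5)sin 2x

the image equals g(x) = 3cos x - 6sin x + (407/10)cos 2x + (12/5)sin 2x


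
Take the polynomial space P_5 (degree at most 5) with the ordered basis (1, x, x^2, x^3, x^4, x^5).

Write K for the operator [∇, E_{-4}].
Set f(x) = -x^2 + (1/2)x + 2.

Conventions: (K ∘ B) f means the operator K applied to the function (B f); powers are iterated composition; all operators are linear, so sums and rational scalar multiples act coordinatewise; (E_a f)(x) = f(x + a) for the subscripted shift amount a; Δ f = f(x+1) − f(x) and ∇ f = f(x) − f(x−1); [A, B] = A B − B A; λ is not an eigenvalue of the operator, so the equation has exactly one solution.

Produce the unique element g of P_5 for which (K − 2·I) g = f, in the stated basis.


write g with unknown coordinates in the stated basis and equate coefficients in (K − 2·I) g = f
solving from the highest basis element down gives g = (1/2)x^2 - (1/4)x - 1
check: K g = 0
so K g − 2·g = -x^2 + (1/2)x + 2 = f ✓

g(x) = (1/2)x^2 - (1/4)x - 1


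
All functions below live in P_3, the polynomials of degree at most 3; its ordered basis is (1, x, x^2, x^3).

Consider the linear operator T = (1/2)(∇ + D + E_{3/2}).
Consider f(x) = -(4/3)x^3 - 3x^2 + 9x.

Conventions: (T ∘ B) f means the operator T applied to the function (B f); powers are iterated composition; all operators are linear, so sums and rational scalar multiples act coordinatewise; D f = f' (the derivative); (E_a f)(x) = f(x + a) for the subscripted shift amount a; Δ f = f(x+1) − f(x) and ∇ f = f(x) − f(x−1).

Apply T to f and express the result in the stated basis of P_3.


∇ f = -4x^2 - 2x + 32/3
D f = -4x^2 - 6x + 9
E_{3/2} f = -(4/3)x^3 - 9x^2 - 9x + 9/4
(∇ + D + E_{3/2}) f = -(4/3)x^3 - 17x^2 - 17x + 263/12
((1/2)(∇ + D + E_{3/2})) f = -(2/3)x^3 - (17/2)x^2 - (17/2)x + 263/24

the result is g(x) = -(2/3)x^3 - (17/2)x^2 - (17/2)x + 263/24


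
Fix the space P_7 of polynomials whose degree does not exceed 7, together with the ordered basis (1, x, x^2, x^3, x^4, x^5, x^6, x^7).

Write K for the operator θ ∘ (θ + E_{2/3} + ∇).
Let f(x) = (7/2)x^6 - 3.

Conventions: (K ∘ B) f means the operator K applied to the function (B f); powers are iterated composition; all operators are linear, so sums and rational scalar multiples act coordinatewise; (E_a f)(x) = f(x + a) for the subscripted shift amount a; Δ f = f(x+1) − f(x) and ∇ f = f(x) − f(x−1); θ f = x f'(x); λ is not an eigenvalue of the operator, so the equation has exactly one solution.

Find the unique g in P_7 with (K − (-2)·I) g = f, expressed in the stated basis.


write g with unknown coordinates in the stated basis and equate coefficients in (K − (-2)·I) g = f
solving from the highest basis element down gives g = (7/88)x^6 - (175/1408)x^5 + (7175/23232)x^4 - (143725/139392)x^3 + (12325/5632)x^2 - (886025/304128)x - 3/2
check: K g = (147/44)x^6 + (175/704)x^5 - (7175/11616)x^4 + (143725/69696)x^3 - (12325/2816)x^2 + (886025/152064)x
so K g − (-2)·g = (7/2)x^6 - 3 = f ✓

g(x) = (7/88)x^6 - (175/1408)x^5 + (7175/23232)x^4 - (143725/139392)x^3 + (12325/5632)x^2 - (886025/304128)x - 3/2


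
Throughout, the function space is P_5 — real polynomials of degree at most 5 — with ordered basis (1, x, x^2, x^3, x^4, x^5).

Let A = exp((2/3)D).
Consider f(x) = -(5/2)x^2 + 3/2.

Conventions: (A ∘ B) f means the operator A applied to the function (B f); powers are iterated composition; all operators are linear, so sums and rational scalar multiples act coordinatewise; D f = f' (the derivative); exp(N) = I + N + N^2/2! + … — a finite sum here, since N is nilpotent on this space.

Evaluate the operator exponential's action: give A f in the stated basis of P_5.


g(x) = -(5/2)x^2 - (10/3)x + 7/18

order-1 term: -(10/3)x
order-2 term: -10/9
the series for exp((2/3)D) f terminates at order 2
exp((2/3)D) f = -(5/2)x^2 - (10/3)x + 7/18


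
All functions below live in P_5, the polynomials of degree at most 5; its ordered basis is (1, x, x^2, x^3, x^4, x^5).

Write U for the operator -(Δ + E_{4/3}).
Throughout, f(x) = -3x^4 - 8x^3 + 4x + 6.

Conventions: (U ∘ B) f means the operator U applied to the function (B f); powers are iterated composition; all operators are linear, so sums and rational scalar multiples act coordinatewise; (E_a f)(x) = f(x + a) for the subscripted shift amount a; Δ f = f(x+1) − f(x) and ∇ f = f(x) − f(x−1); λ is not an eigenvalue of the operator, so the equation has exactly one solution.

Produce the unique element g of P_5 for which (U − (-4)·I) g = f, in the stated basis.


write g with unknown coordinates in the stated basis and equate coefficients in (U − (-4)·I) g = f
solving from the highest basis element down gives g = -x^4 - (52/9)x^3 - (514/27)x^2 - (11864/243)x - 134453/2187
check: U g = x^4 + (136/9)x^3 + (2056/27)x^2 + (48428/243)x + 550934/2187
so U g − (-4)·g = -3x^4 - 8x^3 + 4x + 6 = f ✓

the image equals g(x) = -x^4 - (52/9)x^3 - (514/27)x^2 - (11864/243)x - 134453/2187


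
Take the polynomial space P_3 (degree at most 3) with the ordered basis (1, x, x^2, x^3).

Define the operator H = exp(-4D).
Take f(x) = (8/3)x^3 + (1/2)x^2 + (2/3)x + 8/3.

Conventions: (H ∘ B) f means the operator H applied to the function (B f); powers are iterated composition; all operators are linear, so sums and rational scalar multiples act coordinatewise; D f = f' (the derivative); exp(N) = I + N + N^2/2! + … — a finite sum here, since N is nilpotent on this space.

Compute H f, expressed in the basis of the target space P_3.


g(x) = (8/3)x^3 - (63/2)x^2 + (374/3)x - 488/3

order-1 term: -32x^2 - 4x - 8/3
order-2 term: 128x + 8
order-3 term: -512/3
the series for exp(-4D) f terminates at order 3
exp(-4D) f = (8/3)x^3 - (63/2)x^2 + (374/3)x - 488/3


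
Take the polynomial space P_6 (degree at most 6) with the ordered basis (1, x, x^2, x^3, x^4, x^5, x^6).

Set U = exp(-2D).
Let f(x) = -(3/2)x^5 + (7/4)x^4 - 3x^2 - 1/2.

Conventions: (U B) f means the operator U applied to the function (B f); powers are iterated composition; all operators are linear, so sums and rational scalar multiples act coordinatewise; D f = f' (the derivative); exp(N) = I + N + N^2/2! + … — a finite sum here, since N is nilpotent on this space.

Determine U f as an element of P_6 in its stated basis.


order-1 term: 15x^4 - 14x^3 + 12x
order-2 term: -60x^3 + 42x^2 - 12
order-3 term: 120x^2 - 56x
order-4 term: -120x + 28
order-5 term: 48
the series for exp(-2D) f terminates at order 5
exp(-2D) f = -(3/2)x^5 + (67/4)x^4 - 74x^3 + 159x^2 - 164x + 127/2

the image equals g(x) = -(3/2)x^5 + (67/4)x^4 - 74x^3 + 159x^2 - 164x + 127/2


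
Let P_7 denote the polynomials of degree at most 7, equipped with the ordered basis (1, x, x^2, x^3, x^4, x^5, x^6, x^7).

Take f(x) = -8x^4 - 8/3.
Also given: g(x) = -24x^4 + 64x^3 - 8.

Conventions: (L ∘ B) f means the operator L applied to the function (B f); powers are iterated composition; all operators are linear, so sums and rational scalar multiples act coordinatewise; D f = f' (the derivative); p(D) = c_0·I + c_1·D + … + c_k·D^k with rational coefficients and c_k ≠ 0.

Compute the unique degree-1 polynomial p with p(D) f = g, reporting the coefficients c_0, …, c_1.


D^0 f = -8x^4 - 8/3
D^1 f = -32x^3
matching coefficients of g against c_0 f + c_1 Df + … from the top degree down determines the c_i
solution: c_0 = 3, c_1 = -2

c_0 = 3, c_1 = -2


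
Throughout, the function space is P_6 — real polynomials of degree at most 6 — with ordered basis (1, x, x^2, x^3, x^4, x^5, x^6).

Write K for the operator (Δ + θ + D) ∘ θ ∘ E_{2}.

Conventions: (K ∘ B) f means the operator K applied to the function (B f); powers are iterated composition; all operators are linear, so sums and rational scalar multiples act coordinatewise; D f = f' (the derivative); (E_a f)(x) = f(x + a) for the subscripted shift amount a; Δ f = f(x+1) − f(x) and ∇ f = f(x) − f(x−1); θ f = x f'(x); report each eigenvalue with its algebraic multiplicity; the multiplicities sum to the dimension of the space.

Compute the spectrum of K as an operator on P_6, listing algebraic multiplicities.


λ = 0 (multiplicity 1), λ = 1 (multiplicity 1), λ = 4 (multiplicity 1), λ = 9 (multiplicity 1), λ = 16 (multiplicity 1), λ = 25 (multiplicity 1), λ = 36 (multiplicity 1)

image of 1: 0
image of x: x + 2
image of x^2: 4x^2 + 12x + 10
image of x^3: 9x^3 + 42x^2 + 69x + 39
image of x^4: 16x^4 + 104x^3 + 264x^2 + 312x + 140
image of x^5: 25x^5 + 210x^4 + 730x^3 + 1330x^2 + 1265x + 485
image of x^6: 36x^6 + 372x^5 + 1650x^4 + 4080x^3 + 5970x^2 + 4848x + 1650
the matrix is upper triangular; its diagonal is (0, 1, 4, 9, 16, 25, 36)
for a triangular matrix the eigenvalues are the diagonal entries, with algebraic multiplicity their repetition count


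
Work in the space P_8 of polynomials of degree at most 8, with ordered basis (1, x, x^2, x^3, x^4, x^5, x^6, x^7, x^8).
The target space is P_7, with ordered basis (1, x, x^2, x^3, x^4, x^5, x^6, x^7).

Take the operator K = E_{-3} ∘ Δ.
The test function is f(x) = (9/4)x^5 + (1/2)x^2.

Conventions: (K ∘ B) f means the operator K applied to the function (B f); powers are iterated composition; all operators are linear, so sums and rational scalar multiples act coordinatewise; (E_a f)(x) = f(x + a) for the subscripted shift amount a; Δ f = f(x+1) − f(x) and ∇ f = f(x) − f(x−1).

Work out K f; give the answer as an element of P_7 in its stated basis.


the result is g(x) = (45/4)x^4 - (225/2)x^3 + (855/2)x^2 - (2921/4)x + 1889/4

Δ f = (45/4)x^4 + (45/2)x^3 + (45/2)x^2 + (49/4)x + 11/4
E_{-3} Δ f = (45/4)x^4 - (225/2)x^3 + (855/2)x^2 - (2921/4)x + 1889/4


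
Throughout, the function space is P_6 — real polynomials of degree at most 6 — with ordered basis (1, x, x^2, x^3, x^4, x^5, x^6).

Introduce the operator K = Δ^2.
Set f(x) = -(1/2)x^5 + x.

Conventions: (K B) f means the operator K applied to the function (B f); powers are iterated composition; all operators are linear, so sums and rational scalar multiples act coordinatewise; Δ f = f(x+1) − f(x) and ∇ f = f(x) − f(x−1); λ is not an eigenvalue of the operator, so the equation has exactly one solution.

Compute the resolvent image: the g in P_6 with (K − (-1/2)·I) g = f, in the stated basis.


write g with unknown coordinates in the stated basis and equate coefficients in (K − (-1/2)·I) g = f
solving from the highest basis element down gives g = -x^5 + 40x^3 + 120x^2 - 338x - 900
check: K g = -20x^3 - 60x^2 + 170x + 450
so K g − (-1/2)·g = -(1/2)x^5 + x = f ✓

the result is g(x) = -x^5 + 40x^3 + 120x^2 - 338x - 900


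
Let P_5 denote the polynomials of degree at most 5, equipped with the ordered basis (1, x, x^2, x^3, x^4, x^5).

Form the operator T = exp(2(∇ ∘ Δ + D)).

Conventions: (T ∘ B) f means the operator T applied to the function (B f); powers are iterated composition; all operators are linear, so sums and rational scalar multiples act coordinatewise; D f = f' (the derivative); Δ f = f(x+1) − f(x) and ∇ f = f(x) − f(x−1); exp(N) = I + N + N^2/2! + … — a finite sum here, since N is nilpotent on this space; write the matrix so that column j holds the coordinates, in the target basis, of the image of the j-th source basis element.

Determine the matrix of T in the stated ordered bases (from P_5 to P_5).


image of 1: 1
image of x: x + 2
image of x^2: x^2 + 4x + 8
image of x^3: x^3 + 6x^2 + 24x + 32
image of x^4: x^4 + 8x^3 + 48x^2 + 128x + 164
image of x^5: x^5 + 10x^4 + 80x^3 + 320x^2 + 820x + 872
each image's coordinates form column j of the matrix

the matrix is [[1, 2, 8, 32, 164, 872]; [0, 1, 4, 24, 128, 820]; [0, 0, 1, 6, 48, 320]; [0, 0, 0, 1, 8, 80]; [0, 0, 0, 0, 1, 10]; [0, 0, 0, 0, 0, 1]] (rows listed top to bottom)


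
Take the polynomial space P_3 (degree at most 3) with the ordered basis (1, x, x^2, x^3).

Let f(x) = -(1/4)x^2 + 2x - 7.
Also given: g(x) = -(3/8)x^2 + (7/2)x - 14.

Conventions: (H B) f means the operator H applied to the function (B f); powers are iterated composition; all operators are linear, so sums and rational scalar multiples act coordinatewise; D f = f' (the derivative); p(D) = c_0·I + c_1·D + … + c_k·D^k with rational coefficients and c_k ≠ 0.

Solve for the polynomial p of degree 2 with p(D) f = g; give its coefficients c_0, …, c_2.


D^0 f = -(1/4)x^2 + 2x - 7
D^1 f = -(1/2)x + 2
D^2 f = -1/2
matching coefficients of g against c_0 f + c_1 Df + … from the top degree down determines the c_i
solution: c_0 = 3/2, c_1 = -1, c_2 = 3

c_0 = 3/2, c_1 = -1, c_2 = 3


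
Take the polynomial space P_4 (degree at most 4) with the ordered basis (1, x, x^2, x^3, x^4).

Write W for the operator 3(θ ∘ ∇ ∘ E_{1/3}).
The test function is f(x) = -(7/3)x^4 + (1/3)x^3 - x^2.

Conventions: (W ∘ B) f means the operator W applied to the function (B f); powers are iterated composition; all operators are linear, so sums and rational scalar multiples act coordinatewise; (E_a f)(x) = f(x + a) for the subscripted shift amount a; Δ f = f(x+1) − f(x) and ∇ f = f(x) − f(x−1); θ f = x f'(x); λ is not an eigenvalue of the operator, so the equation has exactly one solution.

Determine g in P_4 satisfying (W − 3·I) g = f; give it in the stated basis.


g(x) = (7/9)x^4 + (83/9)x^3 + (473/9)x^2 + (2617/27)x

write g with unknown coordinates in the stated basis and equate coefficients in (W − 3·I) g = f
solving from the highest basis element down gives g = (7/9)x^4 + (83/9)x^3 + (473/9)x^2 + (2617/27)x
check: W g = 28x^3 + (470/3)x^2 + (2617/9)x
so W g − 3·g = -(7/3)x^4 + (1/3)x^3 - x^2 = f ✓


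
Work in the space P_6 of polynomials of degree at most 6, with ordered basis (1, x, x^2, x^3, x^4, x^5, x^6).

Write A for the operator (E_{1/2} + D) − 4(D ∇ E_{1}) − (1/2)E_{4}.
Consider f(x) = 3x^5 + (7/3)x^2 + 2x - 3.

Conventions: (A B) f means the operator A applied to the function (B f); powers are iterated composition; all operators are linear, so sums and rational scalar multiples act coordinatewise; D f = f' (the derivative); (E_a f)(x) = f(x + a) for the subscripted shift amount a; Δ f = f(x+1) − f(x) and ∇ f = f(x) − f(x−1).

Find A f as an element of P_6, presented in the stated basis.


g(x) = (3/2)x^5 - (15/2)x^4 - (945/2)x^3 - (15781/12)x^2 - (103699/48)x - 52325/32

E_{1/2} f = 3x^5 + (15/2)x^4 + (15/2)x^3 + (73/12)x^2 + (253/48)x - 127/96
D f = 15x^4 + (14/3)x + 2
(E_{1/2} + D) f = 3x^5 + (45/2)x^4 + (15/2)x^3 + (73/12)x^2 + (159/16)x + 65/96
E_{1} f = 3x^5 + 15x^4 + 30x^3 + (97/3)x^2 + (65/3)x + 13/3
∇ E_{1} f = 15x^4 + 30x^3 + 30x^2 + (59/3)x + 22/3
D ∇ E_{1} f = 60x^3 + 90x^2 + 60x + 59/3
(-4(D ∇ E_{1})) f = -240x^3 - 360x^2 - 240x - 236/3
E_{4} f = 3x^5 + 60x^4 + 480x^3 + (5767/3)x^2 + (11582/3)x + 9343/3
(-(1/2)E_{4}) f = -(3/2)x^5 - 30x^4 - 240x^3 - (5767/6)x^2 - (5791/3)x - 9343/6
((E_{1/2} + D) − 4(D ∇ E_{1}) − (1/2)E_{4}) f = (3/2)x^5 - (15/2)x^4 - (945/2)x^3 - (15781/12)x^2 - (103699/48)x - 52325/32


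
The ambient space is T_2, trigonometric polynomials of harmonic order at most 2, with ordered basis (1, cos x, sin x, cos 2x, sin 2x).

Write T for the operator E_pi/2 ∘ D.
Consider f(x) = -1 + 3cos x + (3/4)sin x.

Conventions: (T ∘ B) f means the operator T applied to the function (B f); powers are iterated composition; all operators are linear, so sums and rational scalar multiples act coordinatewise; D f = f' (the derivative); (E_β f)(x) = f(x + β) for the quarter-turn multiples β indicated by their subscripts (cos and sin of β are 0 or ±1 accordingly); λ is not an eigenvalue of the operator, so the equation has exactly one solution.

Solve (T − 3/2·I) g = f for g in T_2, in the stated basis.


the image equals g(x) = 2/3 - (6/5)cos x - (3/10)sin x

write g with unknown coordinates in the stated basis and equate coefficients in (T − 3/2·I) g = f
solving from the highest basis element down gives g = 2/3 - (6/5)cos x - (3/10)sin x
check: T g = (6/5)cos x + (3/10)sin x
so T g − 3/2·g = -1 + 3cos x + (3/4)sin x = f ✓


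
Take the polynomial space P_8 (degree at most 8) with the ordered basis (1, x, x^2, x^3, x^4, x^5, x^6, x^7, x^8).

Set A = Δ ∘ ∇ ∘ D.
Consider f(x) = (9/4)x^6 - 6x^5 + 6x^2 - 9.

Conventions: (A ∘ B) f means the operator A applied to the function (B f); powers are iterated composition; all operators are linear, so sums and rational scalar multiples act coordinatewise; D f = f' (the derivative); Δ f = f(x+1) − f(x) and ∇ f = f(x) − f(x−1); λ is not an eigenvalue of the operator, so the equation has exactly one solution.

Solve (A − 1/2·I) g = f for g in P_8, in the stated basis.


write g with unknown coordinates in the stated basis and equate coefficients in (A − 1/2·I) g = f
solving from the highest basis element down gives g = -(9/2)x^6 + 12x^5 - 1080x^3 + 1428x^2 - 540x - 12702
check: A g = -540x^3 + 720x^2 - 270x - 6360
so A g − 1/2·g = (9/4)x^6 - 6x^5 + 6x^2 - 9 = f ✓

g(x) = -(9/2)x^6 + 12x^5 - 1080x^3 + 1428x^2 - 540x - 12702


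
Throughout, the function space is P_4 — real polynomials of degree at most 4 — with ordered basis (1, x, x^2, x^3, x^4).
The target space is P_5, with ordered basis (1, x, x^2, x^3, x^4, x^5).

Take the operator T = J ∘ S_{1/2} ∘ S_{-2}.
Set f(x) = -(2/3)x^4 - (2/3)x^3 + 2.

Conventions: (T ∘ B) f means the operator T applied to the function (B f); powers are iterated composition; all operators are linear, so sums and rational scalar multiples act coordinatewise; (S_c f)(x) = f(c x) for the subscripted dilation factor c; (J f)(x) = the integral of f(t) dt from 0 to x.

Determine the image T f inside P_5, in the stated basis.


S_{-2} f = -(32/3)x^4 + (16/3)x^3 + 2
S_{1/2} S_{-2} f = -(2/3)x^4 + (2/3)x^3 + 2
J S_{1/2} S_{-2} f = -(2/15)x^5 + (1/6)x^4 + 2x

the image equals g(x) = -(2/15)x^5 + (1/6)x^4 + 2x


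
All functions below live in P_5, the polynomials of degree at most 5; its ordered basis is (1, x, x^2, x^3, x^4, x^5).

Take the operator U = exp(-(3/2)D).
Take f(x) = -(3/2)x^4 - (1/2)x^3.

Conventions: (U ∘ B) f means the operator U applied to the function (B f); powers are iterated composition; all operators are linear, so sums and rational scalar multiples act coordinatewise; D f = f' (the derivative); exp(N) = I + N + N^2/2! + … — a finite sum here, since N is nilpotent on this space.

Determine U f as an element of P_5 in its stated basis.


order-1 term: 9x^3 + (9/4)x^2
order-2 term: -(81/4)x^2 - (27/8)x
order-3 term: (81/4)x + 27/16
order-4 term: -243/32
the series for exp(-(3/2)D) f terminates at order 4
exp(-(3/2)D) f = -(3/2)x^4 + (17/2)x^3 - 18x^2 + (135/8)x - 189/32

g(x) = -(3/2)x^4 + (17/2)x^3 - 18x^2 + (135/8)x - 189/32


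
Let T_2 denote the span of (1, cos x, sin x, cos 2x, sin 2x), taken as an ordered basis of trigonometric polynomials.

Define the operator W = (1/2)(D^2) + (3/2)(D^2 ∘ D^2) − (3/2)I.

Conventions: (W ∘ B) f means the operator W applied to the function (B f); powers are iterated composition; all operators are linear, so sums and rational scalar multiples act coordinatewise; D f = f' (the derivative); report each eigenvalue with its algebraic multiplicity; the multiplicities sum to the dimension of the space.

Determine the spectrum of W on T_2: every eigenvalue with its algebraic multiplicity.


λ = -3/2 (multiplicity 1), λ = -1/2 (multiplicity 2), λ = 41/2 (multiplicity 2)

image of 1: -3/2
image of cos x: -(1/2)cos x
image of sin x: -(1/2)sin x
image of cos 2x: (41/2)cos 2x
image of sin 2x: (41/2)sin 2x
the matrix is diagonal; its diagonal is (-3/2, -1/2, -1/2, 41/2, 41/2)
for a triangular matrix the eigenvalues are the diagonal entries, with algebraic multiplicity their repetition count


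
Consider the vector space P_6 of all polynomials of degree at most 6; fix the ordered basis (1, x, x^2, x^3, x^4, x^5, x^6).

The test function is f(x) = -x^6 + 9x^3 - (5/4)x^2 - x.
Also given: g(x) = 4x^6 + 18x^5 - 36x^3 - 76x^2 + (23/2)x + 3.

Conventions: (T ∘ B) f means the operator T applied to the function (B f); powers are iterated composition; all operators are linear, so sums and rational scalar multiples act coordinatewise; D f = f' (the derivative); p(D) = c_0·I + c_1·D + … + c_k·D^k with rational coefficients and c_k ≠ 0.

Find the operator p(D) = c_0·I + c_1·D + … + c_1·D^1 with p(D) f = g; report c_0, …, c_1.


c_0 = -4, c_1 = -3

D^0 f = -x^6 + 9x^3 - (5/4)x^2 - x
D^1 f = -6x^5 + 27x^2 - (5/2)x - 1
matching coefficients of g against c_0 f + c_1 Df + … from the top degree down determines the c_i
solution: c_0 = -4, c_1 = -3


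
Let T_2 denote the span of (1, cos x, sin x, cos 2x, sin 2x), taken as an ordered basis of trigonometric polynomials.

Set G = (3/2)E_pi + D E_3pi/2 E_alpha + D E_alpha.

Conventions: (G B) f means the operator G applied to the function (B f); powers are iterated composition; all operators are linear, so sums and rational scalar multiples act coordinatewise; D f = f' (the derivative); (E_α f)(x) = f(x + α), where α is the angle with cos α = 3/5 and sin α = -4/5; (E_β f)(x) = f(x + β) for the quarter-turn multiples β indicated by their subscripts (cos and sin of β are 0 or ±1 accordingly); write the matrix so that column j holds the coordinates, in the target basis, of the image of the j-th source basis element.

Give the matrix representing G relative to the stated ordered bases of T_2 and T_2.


image of 1: 3/2
image of cos x: -(1/10)cos x + (1/5)sin x
image of sin x: -(1/5)cos x - (1/10)sin x
image of cos 2x: (3/2)cos 2x
image of sin 2x: (3/2)sin 2x
each image's coordinates form column j of the matrix

the matrix is [[3/2, 0, 0, 0, 0]; [0, -1/10, -1/5, 0, 0]; [0, 1/5, -1/10, 0, 0]; [0, 0, 0, 3/2, 0]; [0, 0, 0, 0, 3/2]] (rows listed top to bottom)


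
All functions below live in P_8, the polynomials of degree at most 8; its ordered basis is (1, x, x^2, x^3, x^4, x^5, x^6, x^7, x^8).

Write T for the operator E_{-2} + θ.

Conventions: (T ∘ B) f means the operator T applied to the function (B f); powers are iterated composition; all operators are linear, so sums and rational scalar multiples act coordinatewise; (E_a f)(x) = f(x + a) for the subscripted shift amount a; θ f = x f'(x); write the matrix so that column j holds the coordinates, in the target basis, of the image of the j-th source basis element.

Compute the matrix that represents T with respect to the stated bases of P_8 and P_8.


the matrix is [[1, -2, 4, -8, 16, -32, 64, -128, 256]; [0, 2, -4, 12, -32, 80, -192, 448, -1024]; [0, 0, 3, -6, 24, -80, 240, -672, 1792]; [0, 0, 0, 4, -8, 40, -160, 560, -1792]; [0, 0, 0, 0, 5, -10, 60, -280, 1120]; [0, 0, 0, 0, 0, 6, -12, 84, -448]; [0, 0, 0, 0, 0, 0, 7, -14, 112]; [0, 0, 0, 0, 0, 0, 0, 8, -16]; [0, 0, 0, 0, 0, 0, 0, 0, 9]] (rows listed top to bottom)

image of 1: 1
image of x: 2x - 2
image of x^2: 3x^2 - 4x + 4
image of x^3: 4x^3 - 6x^2 + 12x - 8
image of x^4: 5x^4 - 8x^3 + 24x^2 - 32x + 16
image of x^5: 6x^5 - 10x^4 + 40x^3 - 80x^2 + 80x - 32
image of x^6: 7x^6 - 12x^5 + 60x^4 - 160x^3 + 240x^2 - 192x + 64
image of x^7: 8x^7 - 14x^6 + 84x^5 - 280x^4 + 560x^3 - 672x^2 + 448x - 128
image of x^8: 9x^8 - 16x^7 + 112x^6 - 448x^5 + 1120x^4 - 1792x^3 + 1792x^2 - 1024x + 256
each image's coordinates form column j of the matrix


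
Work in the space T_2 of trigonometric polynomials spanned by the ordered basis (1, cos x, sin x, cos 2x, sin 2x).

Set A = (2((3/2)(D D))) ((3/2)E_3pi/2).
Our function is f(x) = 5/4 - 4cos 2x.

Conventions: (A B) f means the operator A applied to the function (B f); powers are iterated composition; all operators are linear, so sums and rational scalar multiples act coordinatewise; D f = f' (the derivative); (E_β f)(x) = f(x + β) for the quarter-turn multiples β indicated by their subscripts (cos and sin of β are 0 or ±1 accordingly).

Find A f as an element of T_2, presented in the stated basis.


E_3pi/2 f = 5/4 + 4cos 2x
((3/2)E_3pi/2) f = 15/8 + 6cos 2x
D ((3/2)E_3pi/2) f = -12sin 2x
D D ((3/2)E_3pi/2) f = -24cos 2x
((3/2)(D D)) ((3/2)E_3pi/2) f = -36cos 2x
(2((3/2)(D D))) ((3/2)E_3pi/2) f = -72cos 2x

the result is g(x) = -72cos 2x


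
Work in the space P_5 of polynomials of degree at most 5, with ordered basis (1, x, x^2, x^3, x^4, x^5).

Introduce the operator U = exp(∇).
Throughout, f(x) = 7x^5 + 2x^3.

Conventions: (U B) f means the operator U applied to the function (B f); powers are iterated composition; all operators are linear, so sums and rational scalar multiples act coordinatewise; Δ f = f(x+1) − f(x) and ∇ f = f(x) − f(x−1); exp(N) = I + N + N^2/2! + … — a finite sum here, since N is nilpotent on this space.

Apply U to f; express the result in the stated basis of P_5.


order-1 term: 35x^4 - 70x^3 + 76x^2 - 41x + 9
order-2 term: 70x^3 - 210x^2 + 251x - 111
order-3 term: 70x^2 - 210x + 177
order-4 term: 35x - 70
order-5 term: 7
the series for exp(∇) f terminates at order 5
exp(∇) f = 7x^5 + 35x^4 + 2x^3 - 64x^2 + 35x + 12

the image equals g(x) = 7x^5 + 35x^4 + 2x^3 - 64x^2 + 35x + 12


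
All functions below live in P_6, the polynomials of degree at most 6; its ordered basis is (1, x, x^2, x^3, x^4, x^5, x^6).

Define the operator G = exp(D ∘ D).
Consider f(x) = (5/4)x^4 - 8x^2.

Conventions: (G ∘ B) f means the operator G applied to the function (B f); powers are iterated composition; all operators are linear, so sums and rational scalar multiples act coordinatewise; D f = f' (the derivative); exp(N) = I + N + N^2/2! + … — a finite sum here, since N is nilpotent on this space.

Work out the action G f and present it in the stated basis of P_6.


the image equals g(x) = (5/4)x^4 + 7x^2 - 1

order-1 term: 15x^2 - 16
order-2 term: 15
the series for exp(D ∘ D) f terminates at order 2
exp(D ∘ D) f = (5/4)x^4 + 7x^2 - 1


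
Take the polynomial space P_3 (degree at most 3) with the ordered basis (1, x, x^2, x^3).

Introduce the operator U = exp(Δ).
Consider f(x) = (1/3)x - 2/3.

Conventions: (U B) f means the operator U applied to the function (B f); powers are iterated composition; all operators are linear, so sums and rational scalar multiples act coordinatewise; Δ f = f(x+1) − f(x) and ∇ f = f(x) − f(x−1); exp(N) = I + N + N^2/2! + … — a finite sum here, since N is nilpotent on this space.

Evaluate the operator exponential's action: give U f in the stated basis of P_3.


g(x) = (1/3)x - 1/3

order-1 term: 1/3
the series for exp(Δ) f terminates at order 1
exp(Δ) f = (1/3)x - 1/3


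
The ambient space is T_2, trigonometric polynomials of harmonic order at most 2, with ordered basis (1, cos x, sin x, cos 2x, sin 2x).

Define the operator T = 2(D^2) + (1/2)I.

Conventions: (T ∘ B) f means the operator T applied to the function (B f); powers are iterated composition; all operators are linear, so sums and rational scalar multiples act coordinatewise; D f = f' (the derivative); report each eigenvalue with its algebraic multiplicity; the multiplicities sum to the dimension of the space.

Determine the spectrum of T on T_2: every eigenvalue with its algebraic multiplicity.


λ = -15/2 (multiplicity 2), λ = -3/2 (multiplicity 2), λ = 1/2 (multiplicity 1)

image of 1: 1/2
image of cos x: -(3/2)cos x
image of sin x: -(3/2)sin x
image of cos 2x: -(15/2)cos 2x
image of sin 2x: -(15/2)sin 2x
the matrix is diagonal; its diagonal is (1/2, -3/2, -3/2, -15/2, -15/2)
for a triangular matrix the eigenvalues are the diagonal entries, with algebraic multiplicity their repetition count


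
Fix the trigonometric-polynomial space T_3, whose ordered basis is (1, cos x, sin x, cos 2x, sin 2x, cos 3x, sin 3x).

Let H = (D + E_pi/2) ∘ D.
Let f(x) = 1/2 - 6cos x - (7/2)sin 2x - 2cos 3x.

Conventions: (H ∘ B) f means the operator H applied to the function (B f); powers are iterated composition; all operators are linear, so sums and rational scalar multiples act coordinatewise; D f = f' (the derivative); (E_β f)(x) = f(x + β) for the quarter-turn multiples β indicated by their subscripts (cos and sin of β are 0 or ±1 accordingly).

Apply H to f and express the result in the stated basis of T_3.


D f = 6sin x - 7cos 2x + 6sin 3x
D D f = 6cos x + 14sin 2x + 18cos 3x
E_pi/2 D f = 6cos x + 7cos 2x - 6cos 3x
(D + E_pi/2) D f = 12cos x + 7cos 2x + 14sin 2x + 12cos 3x

g(x) = 12cos x + 7cos 2x + 14sin 2x + 12cos 3x


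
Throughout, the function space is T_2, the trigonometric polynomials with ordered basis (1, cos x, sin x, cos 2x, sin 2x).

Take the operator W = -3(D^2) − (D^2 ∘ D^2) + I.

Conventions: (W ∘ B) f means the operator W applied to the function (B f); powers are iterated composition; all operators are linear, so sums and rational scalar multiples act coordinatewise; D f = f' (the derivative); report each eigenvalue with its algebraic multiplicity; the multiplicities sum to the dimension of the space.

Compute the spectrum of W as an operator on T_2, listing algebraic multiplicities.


image of 1: 1
image of cos x: 3cos x
image of sin x: 3sin x
image of cos 2x: -3cos 2x
image of sin 2x: -3sin 2x
the matrix is diagonal; its diagonal is (1, 3, 3, -3, -3)
for a triangular matrix the eigenvalues are the diagonal entries, with algebraic multiplicity their repetition count

λ = -3 (multiplicity 2), λ = 1 (multiplicity 1), λ = 3 (multiplicity 2)


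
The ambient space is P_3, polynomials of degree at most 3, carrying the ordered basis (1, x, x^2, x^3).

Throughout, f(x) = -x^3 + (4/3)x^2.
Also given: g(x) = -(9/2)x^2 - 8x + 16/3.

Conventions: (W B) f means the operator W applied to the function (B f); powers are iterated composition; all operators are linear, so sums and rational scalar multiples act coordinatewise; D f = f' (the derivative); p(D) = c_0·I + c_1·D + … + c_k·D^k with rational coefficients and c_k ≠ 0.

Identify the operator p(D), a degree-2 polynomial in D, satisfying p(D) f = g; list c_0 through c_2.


D^0 f = -x^3 + (4/3)x^2
D^1 f = -3x^2 + (8/3)x
D^2 f = -6x + 8/3
matching coefficients of g against c_0 f + c_1 Df + … from the top degree down determines the c_i
solution: c_0 = 0, c_1 = 3/2, c_2 = 2

p(D) = (3/2)·D + 2·D^2, i.e. c_0 = 0, c_1 = 3/2, c_2 = 2


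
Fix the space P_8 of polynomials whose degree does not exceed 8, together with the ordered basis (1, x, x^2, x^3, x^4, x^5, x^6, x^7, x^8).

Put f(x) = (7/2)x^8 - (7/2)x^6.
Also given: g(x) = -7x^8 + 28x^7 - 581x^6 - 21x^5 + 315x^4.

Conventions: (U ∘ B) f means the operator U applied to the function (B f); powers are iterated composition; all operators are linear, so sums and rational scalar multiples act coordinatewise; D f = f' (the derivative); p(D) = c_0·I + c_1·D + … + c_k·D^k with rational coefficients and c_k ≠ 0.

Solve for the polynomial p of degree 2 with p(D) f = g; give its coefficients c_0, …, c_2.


c_0 = -2, c_1 = 1, c_2 = -3

D^0 f = (7/2)x^8 - (7/2)x^6
D^1 f = 28x^7 - 21x^5
D^2 f = 196x^6 - 105x^4
matching coefficients of g against c_0 f + c_1 Df + … from the top degree down determines the c_i
solution: c_0 = -2, c_1 = 1, c_2 = -3


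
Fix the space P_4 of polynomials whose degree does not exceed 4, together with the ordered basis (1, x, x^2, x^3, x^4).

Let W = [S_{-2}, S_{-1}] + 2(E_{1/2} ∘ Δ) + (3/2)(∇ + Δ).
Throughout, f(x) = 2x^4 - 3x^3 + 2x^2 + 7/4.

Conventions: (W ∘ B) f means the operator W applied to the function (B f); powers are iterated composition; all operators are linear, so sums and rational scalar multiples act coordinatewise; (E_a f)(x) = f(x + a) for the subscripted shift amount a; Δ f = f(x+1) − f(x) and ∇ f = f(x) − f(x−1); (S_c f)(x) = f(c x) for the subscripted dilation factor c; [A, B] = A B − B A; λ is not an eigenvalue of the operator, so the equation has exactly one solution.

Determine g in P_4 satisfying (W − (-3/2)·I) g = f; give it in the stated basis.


the image equals g(x) = (4/3)x^4 - (178/9)x^3 + (1600/9)x^2 - (28640/27)x + 515041/162

write g with unknown coordinates in the stated basis and equate coefficients in (W − (-3/2)·I) g = f
solving from the highest basis element down gives g = (4/3)x^4 - (178/9)x^3 + (1600/9)x^2 - (28640/27)x + 515041/162
check: W g = (80/3)x^3 - (794/3)x^2 + (14320/9)x - 128713/27
so W g − (-3/2)·g = 2x^4 - 3x^3 + 2x^2 + 7/4 = f ✓


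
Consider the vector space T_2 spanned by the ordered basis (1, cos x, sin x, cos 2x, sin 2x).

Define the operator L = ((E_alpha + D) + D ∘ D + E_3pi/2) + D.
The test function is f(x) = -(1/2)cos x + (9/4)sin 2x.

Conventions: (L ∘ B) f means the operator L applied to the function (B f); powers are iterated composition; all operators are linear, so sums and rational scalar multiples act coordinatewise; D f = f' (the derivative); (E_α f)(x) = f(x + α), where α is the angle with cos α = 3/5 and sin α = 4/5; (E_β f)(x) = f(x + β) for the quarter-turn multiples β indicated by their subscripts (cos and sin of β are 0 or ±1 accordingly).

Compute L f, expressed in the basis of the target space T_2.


the result is g(x) = (1/5)cos x + (9/10)sin x + (279/25)cos 2x - (297/25)sin 2x

E_alpha f = -(3/10)cos x + (2/5)sin x + (54/25)cos 2x - (63/100)sin 2x
D f = (1/2)sin x + (9/2)cos 2x
(E_alpha + D) f = -(3/10)cos x + (9/10)sin x + (333/50)cos 2x - (63/100)sin 2x
D f = (1/2)sin x + (9/2)cos 2x
D D f = (1/2)cos x - 9sin 2x
E_3pi/2 f = -(1/2)sin x - (9/4)sin 2x
((E_alpha + D) + D ∘ D + E_3pi/2) f = (1/5)cos x + (2/5)sin x + (333/50)cos 2x - (297/25)sin 2x
D f = (1/2)sin x + (9/2)cos 2x
(((E_alpha + D) + D ∘ D + E_3pi/2) + D) f = (1/5)cos x + (9/10)sin x + (279/25)cos 2x - (297/25)sin 2x


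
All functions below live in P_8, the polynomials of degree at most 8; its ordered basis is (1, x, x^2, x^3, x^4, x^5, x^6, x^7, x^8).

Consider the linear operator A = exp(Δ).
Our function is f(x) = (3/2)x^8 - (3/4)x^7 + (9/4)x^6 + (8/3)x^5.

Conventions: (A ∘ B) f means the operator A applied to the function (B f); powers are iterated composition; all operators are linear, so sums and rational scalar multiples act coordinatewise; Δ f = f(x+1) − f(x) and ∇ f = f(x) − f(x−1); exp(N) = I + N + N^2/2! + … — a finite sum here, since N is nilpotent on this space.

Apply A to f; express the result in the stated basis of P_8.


the result is g(x) = (3/2)x^8 + (45/4)x^7 + 81x^6 + (1214/3)x^5 + (18295/12)x^4 + (51031/12)x^3 + (100159/12)x^2 + (41441/4)x + 18443/3

order-1 term: 12x^7 + (147/4)x^6 + (327/4)x^5 + (755/6)x^4 + (1553/12)x^3 + (260/3)x^2 + (403/12)x + 17/3
order-2 term: 42x^6 + (945/4)x^5 + 690x^4 + (14855/12)x^3 + 1382x^2 + (10669/12)x + 253
order-3 term: 84x^5 + (2415/4)x^4 + (3975/2)x^3 + (43385/12)x^2 + 3557x + 17909/12
order-4 term: 105x^4 + (3255/4)x^3 + (10425/4)x^2 + (48085/12)x + 29543/12
order-5 term: 84x^3 + (2457/4)x^2 + (6459/4)x + 18077/12
order-6 term: 42x^2 + (987/4)x + 771/2
order-7 term: 12x + 165/4
order-8 term: 3/2
the series for exp(Δ) f terminates at order 8
exp(Δ) f = (3/2)x^8 + (45/4)x^7 + 81x^6 + (1214/3)x^5 + (18295/12)x^4 + (51031/12)x^3 + (100159/12)x^2 + (41441/4)x + 18443/3


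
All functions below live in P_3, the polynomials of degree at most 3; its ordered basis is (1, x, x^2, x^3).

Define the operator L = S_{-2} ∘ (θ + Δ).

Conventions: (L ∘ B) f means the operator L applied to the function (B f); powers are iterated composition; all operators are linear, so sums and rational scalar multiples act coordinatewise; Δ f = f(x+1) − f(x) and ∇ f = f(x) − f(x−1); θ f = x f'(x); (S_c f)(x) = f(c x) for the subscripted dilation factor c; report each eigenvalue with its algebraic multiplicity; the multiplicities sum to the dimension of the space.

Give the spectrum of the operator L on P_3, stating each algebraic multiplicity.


λ = -24 (multiplicity 1), λ = -2 (multiplicity 1), λ = 0 (multiplicity 1), λ = 8 (multiplicity 1)

image of 1: 0
image of x: -2x + 1
image of x^2: 8x^2 - 4x + 1
image of x^3: -24x^3 + 12x^2 - 6x + 1
the matrix is upper triangular; its diagonal is (0, -2, 8, -24)
for a triangular matrix the eigenvalues are the diagonal entries, with algebraic multiplicity their repetition count
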